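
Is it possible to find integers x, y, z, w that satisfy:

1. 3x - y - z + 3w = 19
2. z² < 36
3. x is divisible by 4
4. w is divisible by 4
Yes

Take x = 0, y = -19, z = 0, w = 0. Substituting into each constraint:
  (1) 3(0) + 19 + 0 + 3(0) = 19 ✓
  (2) z² = (0)² = 0, and 0 < 36 ✓
  (3) 0 = 4 × 0, remainder 0 ✓
  (4) 0 = 4 × 0, remainder 0 ✓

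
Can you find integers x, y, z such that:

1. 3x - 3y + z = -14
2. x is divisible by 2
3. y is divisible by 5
Yes

Take x = 0, y = 0, z = -14. Substituting into each constraint:
  (1) 3(0) - 3(0) + (-14) = -14 ✓
  (2) 0 = 2 × 0, remainder 0 ✓
  (3) 0 = 5 × 0, remainder 0 ✓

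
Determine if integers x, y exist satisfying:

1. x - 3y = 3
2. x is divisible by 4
Yes

Take x = 0, y = -1. Substituting into each constraint:
  (1) 0 - 3(-1) = 3 ✓
  (2) 0 = 4 × 0, remainder 0 ✓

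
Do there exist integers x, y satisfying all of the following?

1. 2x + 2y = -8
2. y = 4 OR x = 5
Yes

Take x = -8, y = 4. Substituting into each constraint:
  (1) 2(-8) + 2(4) = -8 ✓
  (2) y = 4, target 4 ✓ (first branch holds)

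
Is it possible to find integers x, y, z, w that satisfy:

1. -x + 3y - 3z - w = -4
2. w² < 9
Yes

Take x = 1, y = 0, z = 1, w = 0. Substituting into each constraint:
  (1) (-1) + 3(0) - 3(1) + 0 = -4 ✓
  (2) w² = (0)² = 0, and 0 < 9 ✓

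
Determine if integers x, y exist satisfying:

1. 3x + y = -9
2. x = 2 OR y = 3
Yes

Take x = -4, y = 3. Substituting into each constraint:
  (1) 3(-4) + 3 = -9 ✓
  (2) y = 3, target 3 ✓ (second branch holds)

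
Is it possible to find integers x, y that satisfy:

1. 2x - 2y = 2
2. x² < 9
Yes

Take x = 0, y = -1. Substituting into each constraint:
  (1) 2(0) - 2(-1) = 2 ✓
  (2) x² = (0)² = 0, and 0 < 9 ✓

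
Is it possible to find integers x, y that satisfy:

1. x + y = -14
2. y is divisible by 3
Yes

Take x = -14, y = 0. Substituting into each constraint:
  (1) (-14) + 0 = -14 ✓
  (2) 0 = 3 × 0, remainder 0 ✓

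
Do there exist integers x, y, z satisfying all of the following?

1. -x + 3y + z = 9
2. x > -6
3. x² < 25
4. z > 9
Yes

Take x = 1, y = 0, z = 10. Substituting into each constraint:
  (1) (-1) + 3(0) + 10 = 9 ✓
  (2) 1 > -6 ✓
  (3) x² = (1)² = 1, and 1 < 25 ✓
  (4) 10 > 9 ✓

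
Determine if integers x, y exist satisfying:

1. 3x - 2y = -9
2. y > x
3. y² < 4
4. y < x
No

A contradictory subset is {y > x, y < x}. No integer assignment can satisfy these jointly:

  - y > x: bounds one variable relative to another variable
  - y < x: bounds one variable relative to another variable

Direct contradiction: y > x and x > y cannot both hold.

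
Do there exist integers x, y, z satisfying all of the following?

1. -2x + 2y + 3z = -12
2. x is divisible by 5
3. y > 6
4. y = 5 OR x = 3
No

A contradictory subset is {x is divisible by 5, y > 6, y = 5 OR x = 3}. No integer assignment can satisfy these jointly:

  - x is divisible by 5: restricts x to multiples of 5
  - y > 6: bounds one variable relative to a constant
  - y = 5 OR x = 3: forces a choice: either y = 5 or x = 3

Split on the disjunction (y = 5 OR x = 3):
  • If y = 5: this contradicts the bound y ≥ 7.
  • If x = 3: this contradicts the divisibility constraint — 3 is not a multiple of 5.
Both branches are infeasible, so the system has no integer solution.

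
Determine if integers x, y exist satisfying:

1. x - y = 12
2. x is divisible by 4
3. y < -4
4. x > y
Yes

Take x = 0, y = -12. Substituting into each constraint:
  (1) 0 + 12 = 12 ✓
  (2) 0 = 4 × 0, remainder 0 ✓
  (3) -12 < -4 ✓
  (4) 0 > -12 ✓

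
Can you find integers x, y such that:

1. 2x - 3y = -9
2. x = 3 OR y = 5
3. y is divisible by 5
Yes

Take x = 3, y = 5. Substituting into each constraint:
  (1) 2(3) - 3(5) = -9 ✓
  (2) x = 3, target 3 ✓ (first branch holds)
  (3) 5 = 5 × 1, remainder 0 ✓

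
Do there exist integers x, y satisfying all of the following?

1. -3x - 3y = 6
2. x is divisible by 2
Yes

Take x = 0, y = -2. Substituting into each constraint:
  (1) -3(0) - 3(-2) = 6 ✓
  (2) 0 = 2 × 0, remainder 0 ✓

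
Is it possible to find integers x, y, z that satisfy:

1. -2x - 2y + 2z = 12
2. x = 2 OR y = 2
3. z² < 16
Yes

Take x = 2, y = -8, z = 0. Substituting into each constraint:
  (1) -2(2) - 2(-8) + 2(0) = 12 ✓
  (2) x = 2, target 2 ✓ (first branch holds)
  (3) z² = (0)² = 0, and 0 < 16 ✓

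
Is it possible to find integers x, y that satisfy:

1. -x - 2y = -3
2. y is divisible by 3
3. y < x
Yes

Take x = 3, y = 0. Substituting into each constraint:
  (1) (-3) - 2(0) = -3 ✓
  (2) 0 = 3 × 0, remainder 0 ✓
  (3) 0 < 3 ✓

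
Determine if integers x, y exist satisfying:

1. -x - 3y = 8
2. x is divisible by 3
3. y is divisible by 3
No

A contradictory subset is {-x - 3y = 8, x is divisible by 3}. No integer assignment can satisfy these jointly:

  - -x - 3y = 8: is a linear equation tying the variables together
  - x is divisible by 3: restricts x to multiples of 3

Modular obstruction: writing x = 3x', every remaining term of the linear equation is divisible by 3, so the left side is ≡ 0 (mod 3); but the right side 8 ≡ 2 (mod 3). No integers can satisfy it.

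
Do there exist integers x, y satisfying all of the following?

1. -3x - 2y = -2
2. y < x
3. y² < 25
Yes

Take x = 2, y = -2. Substituting into each constraint:
  (1) -3(2) - 2(-2) = -2 ✓
  (2) -2 < 2 ✓
  (3) y² = (-2)² = 4, and 4 < 25 ✓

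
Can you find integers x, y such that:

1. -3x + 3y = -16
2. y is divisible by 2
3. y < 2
No

Even the single constraint (-3x + 3y = -16) is infeasible over the integers.

  - -3x + 3y = -16: every term on the left is divisible by 3, so the LHS ≡ 0 (mod 3), but the RHS -16 is not — no integer solution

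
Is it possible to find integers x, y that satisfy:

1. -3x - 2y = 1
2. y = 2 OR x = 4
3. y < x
No

The full constraint system is jointly infeasible over the integers. Each constraint and what it forces:

  - -3x - 2y = 1: is a linear equation tying the variables together
  - y = 2 OR x = 4: forces a choice: either y = 2 or x = 4
  - y < x: bounds one variable relative to another variable

Split on the disjunction (y = 2 OR x = 4):
  • If y = 2: with y = 2, every remaining term of the linear equation is divisible by 3, so the left side is ≡ 0 (mod 3); but the right side 5 ≡ 2 (mod 3). No integers can satisfy it.
  • If x = 4: with x = 4, every remaining term of the linear equation is divisible by 2, so the left side is ≡ 0 (mod 2); but the right side 13 ≡ 1 (mod 2). No integers can satisfy it.
Both branches are infeasible, so the system has no integer solution.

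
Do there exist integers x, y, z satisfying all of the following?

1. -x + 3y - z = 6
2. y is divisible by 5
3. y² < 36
Yes

Take x = -6, y = 0, z = 0. Substituting into each constraint:
  (1) 6 + 3(0) + 0 = 6 ✓
  (2) 0 = 5 × 0, remainder 0 ✓
  (3) y² = (0)² = 0, and 0 < 36 ✓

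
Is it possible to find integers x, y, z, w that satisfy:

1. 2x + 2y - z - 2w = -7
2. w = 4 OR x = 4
Yes

Take x = 1, y = 0, z = 1, w = 4. Substituting into each constraint:
  (1) 2(1) + 2(0) + (-1) - 2(4) = -7 ✓
  (2) w = 4, target 4 ✓ (first branch holds)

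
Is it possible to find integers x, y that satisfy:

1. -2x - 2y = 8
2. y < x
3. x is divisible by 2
Yes

Take x = 0, y = -4. Substituting into each constraint:
  (1) -2(0) - 2(-4) = 8 ✓
  (2) -4 < 0 ✓
  (3) 0 = 2 × 0, remainder 0 ✓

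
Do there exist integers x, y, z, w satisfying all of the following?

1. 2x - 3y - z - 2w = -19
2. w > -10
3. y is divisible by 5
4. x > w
Yes

Take x = 0, y = 0, z = 21, w = -1. Substituting into each constraint:
  (1) 2(0) - 3(0) + (-21) - 2(-1) = -19 ✓
  (2) -1 > -10 ✓
  (3) 0 = 5 × 0, remainder 0 ✓
  (4) 0 > -1 ✓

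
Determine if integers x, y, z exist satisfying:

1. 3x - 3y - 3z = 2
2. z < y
No

Even the single constraint (3x - 3y - 3z = 2) is infeasible over the integers.

  - 3x - 3y - 3z = 2: every term on the left is divisible by 3, so the LHS ≡ 0 (mod 3), but the RHS 2 is not — no integer solution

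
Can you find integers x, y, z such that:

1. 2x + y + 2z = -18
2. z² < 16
Yes

Take x = -9, y = 0, z = 0. Substituting into each constraint:
  (1) 2(-9) + 0 + 2(0) = -18 ✓
  (2) z² = (0)² = 0, and 0 < 16 ✓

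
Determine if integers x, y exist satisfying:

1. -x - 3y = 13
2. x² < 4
Yes

Take x = -1, y = -4. Substituting into each constraint:
  (1) 1 - 3(-4) = 13 ✓
  (2) x² = (-1)² = 1, and 1 < 4 ✓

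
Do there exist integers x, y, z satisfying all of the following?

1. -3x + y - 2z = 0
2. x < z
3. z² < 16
Yes

Take x = -1, y = -3, z = 0. Substituting into each constraint:
  (1) -3(-1) + (-3) - 2(0) = 0 ✓
  (2) -1 < 0 ✓
  (3) z² = (0)² = 0, and 0 < 16 ✓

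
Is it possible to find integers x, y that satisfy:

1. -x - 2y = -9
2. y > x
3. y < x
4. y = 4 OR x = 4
No

A contradictory subset is {y > x, y < x}. No integer assignment can satisfy these jointly:

  - y > x: bounds one variable relative to another variable
  - y < x: bounds one variable relative to another variable

Direct contradiction: y > x and x > y cannot both hold.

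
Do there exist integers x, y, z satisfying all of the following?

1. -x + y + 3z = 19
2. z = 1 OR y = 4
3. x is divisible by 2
Yes

Take x = -18, y = 4, z = -1. Substituting into each constraint:
  (1) 18 + 4 + 3(-1) = 19 ✓
  (2) y = 4, target 4 ✓ (second branch holds)
  (3) -18 = 2 × -9, remainder 0 ✓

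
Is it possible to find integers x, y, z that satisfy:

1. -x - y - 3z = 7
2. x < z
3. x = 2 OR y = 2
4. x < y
Yes

Take x = -3, y = 2, z = -2. Substituting into each constraint:
  (1) 3 + (-2) - 3(-2) = 7 ✓
  (2) -3 < -2 ✓
  (3) y = 2, target 2 ✓ (second branch holds)
  (4) -3 < 2 ✓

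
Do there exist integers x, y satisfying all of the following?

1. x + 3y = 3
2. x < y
Yes

Take x = 0, y = 1. Substituting into each constraint:
  (1) 0 + 3(1) = 3 ✓
  (2) 0 < 1 ✓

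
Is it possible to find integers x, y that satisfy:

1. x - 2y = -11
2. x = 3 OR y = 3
Yes

Take x = -5, y = 3. Substituting into each constraint:
  (1) (-5) - 2(3) = -11 ✓
  (2) y = 3, target 3 ✓ (second branch holds)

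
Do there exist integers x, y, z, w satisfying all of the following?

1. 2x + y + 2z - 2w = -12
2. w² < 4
Yes

Take x = 0, y = -12, z = 0, w = 0. Substituting into each constraint:
  (1) 2(0) + (-12) + 2(0) - 2(0) = -12 ✓
  (2) w² = (0)² = 0, and 0 < 4 ✓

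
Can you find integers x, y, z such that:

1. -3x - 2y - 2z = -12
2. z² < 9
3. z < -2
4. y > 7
No

A contradictory subset is {z² < 9, z < -2}. No integer assignment can satisfy these jointly:

  - z² < 9: restricts z to |z| ≤ 2
  - z < -2: bounds one variable relative to a constant

Direct contradiction: the bounds on z require z ≥ -2 and z ≤ -3 simultaneously, which is empty.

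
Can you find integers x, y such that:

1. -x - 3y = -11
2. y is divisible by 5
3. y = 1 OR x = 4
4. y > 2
No

A contradictory subset is {-x - 3y = -11, y = 1 OR x = 4, y > 2}. No integer assignment can satisfy these jointly:

  - -x - 3y = -11: is a linear equation tying the variables together
  - y = 1 OR x = 4: forces a choice: either y = 1 or x = 4
  - y > 2: bounds one variable relative to a constant

Split on the disjunction (y = 1 OR x = 4):
  • If y = 1: this contradicts the bound y ≥ 3.
  • If x = 4: with x = 4, every remaining term of the linear equation is divisible by 3, so the left side is ≡ 0 (mod 3); but the right side -7 ≡ 2 (mod 3). No integers can satisfy it.
Both branches are infeasible, so the system has no integer solution.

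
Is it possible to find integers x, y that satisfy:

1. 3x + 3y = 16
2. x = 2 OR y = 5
No

Even the single constraint (3x + 3y = 16) is infeasible over the integers.

  - 3x + 3y = 16: every term on the left is divisible by 3, so the LHS ≡ 0 (mod 3), but the RHS 16 is not — no integer solution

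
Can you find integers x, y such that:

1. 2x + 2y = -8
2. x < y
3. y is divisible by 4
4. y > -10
Yes

Take x = -4, y = 0. Substituting into each constraint:
  (1) 2(-4) + 2(0) = -8 ✓
  (2) -4 < 0 ✓
  (3) 0 = 4 × 0, remainder 0 ✓
  (4) 0 > -10 ✓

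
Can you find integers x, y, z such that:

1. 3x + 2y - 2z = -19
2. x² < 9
Yes

Take x = -1, y = -8, z = 0. Substituting into each constraint:
  (1) 3(-1) + 2(-8) - 2(0) = -19 ✓
  (2) x² = (-1)² = 1, and 1 < 9 ✓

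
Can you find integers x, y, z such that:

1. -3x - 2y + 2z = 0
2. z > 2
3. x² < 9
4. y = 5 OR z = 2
Yes

Take x = 0, y = 5, z = 5. Substituting into each constraint:
  (1) -3(0) - 2(5) + 2(5) = 0 ✓
  (2) 5 > 2 ✓
  (3) x² = (0)² = 0, and 0 < 9 ✓
  (4) y = 5, target 5 ✓ (first branch holds)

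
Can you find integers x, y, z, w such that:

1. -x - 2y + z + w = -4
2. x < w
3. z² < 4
Yes

Take x = 0, y = 3, z = 0, w = 2. Substituting into each constraint:
  (1) 0 - 2(3) + 0 + 2 = -4 ✓
  (2) 0 < 2 ✓
  (3) z² = (0)² = 0, and 0 < 4 ✓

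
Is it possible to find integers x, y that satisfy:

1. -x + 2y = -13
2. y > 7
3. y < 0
No

A contradictory subset is {y > 7, y < 0}. No integer assignment can satisfy these jointly:

  - y > 7: bounds one variable relative to a constant
  - y < 0: bounds one variable relative to a constant

Direct contradiction: the bounds on y require y ≥ 8 and y ≤ -1 simultaneously, which is empty.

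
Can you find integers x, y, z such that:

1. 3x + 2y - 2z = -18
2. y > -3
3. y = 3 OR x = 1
Yes

Take x = -8, y = 3, z = 0. Substituting into each constraint:
  (1) 3(-8) + 2(3) - 2(0) = -18 ✓
  (2) 3 > -3 ✓
  (3) y = 3, target 3 ✓ (first branch holds)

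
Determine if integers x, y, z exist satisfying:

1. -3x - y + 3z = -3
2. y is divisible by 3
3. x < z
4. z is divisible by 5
Yes

Take x = -1, y = 6, z = 0. Substituting into each constraint:
  (1) -3(-1) + (-6) + 3(0) = -3 ✓
  (2) 6 = 3 × 2, remainder 0 ✓
  (3) -1 < 0 ✓
  (4) 0 = 5 × 0, remainder 0 ✓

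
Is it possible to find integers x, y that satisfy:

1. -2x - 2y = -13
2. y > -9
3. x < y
No

Even the single constraint (-2x - 2y = -13) is infeasible over the integers.

  - -2x - 2y = -13: every term on the left is divisible by 2, so the LHS ≡ 0 (mod 2), but the RHS -13 is not — no integer solution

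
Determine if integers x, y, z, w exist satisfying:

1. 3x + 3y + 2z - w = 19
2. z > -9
Yes

Take x = 5, y = 0, z = 2, w = 0. Substituting into each constraint:
  (1) 3(5) + 3(0) + 2(2) + 0 = 19 ✓
  (2) 2 > -9 ✓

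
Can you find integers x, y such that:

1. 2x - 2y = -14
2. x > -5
Yes

Take x = 0, y = 7. Substituting into each constraint:
  (1) 2(0) - 2(7) = -14 ✓
  (2) 0 > -5 ✓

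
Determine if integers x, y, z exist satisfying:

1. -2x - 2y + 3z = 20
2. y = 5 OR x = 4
Yes

Take x = 4, y = -14, z = 0. Substituting into each constraint:
  (1) -2(4) - 2(-14) + 3(0) = 20 ✓
  (2) x = 4, target 4 ✓ (second branch holds)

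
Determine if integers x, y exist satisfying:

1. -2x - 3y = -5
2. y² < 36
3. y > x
Yes

Take x = -2, y = 3. Substituting into each constraint:
  (1) -2(-2) - 3(3) = -5 ✓
  (2) y² = (3)² = 9, and 9 < 36 ✓
  (3) 3 > -2 ✓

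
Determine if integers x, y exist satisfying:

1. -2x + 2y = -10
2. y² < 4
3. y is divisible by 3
Yes

Take x = 5, y = 0. Substituting into each constraint:
  (1) -2(5) + 2(0) = -10 ✓
  (2) y² = (0)² = 0, and 0 < 4 ✓
  (3) 0 = 3 × 0, remainder 0 ✓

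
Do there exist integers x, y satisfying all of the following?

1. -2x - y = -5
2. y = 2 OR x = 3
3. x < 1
No

The full constraint system is jointly infeasible over the integers. Each constraint and what it forces:

  - -2x - y = -5: is a linear equation tying the variables together
  - y = 2 OR x = 3: forces a choice: either y = 2 or x = 3
  - x < 1: bounds one variable relative to a constant

Split on the disjunction (y = 2 OR x = 3):
  • If y = 2: with y = 2, every remaining term of the linear equation is divisible by 2, so the left side is ≡ 0 (mod 2); but the right side -3 ≡ 1 (mod 2). No integers can satisfy it.
  • If x = 3: this contradicts the bound x ≤ 0.
Both branches are infeasible, so the system has no integer solution.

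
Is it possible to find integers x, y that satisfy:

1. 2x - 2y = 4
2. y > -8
Yes

Take x = 0, y = -2. Substituting into each constraint:
  (1) 2(0) - 2(-2) = 4 ✓
  (2) -2 > -8 ✓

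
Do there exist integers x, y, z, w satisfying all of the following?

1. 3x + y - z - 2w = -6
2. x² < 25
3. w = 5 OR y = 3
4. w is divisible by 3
Yes

Take x = 0, y = 3, z = -3, w = 6. Substituting into each constraint:
  (1) 3(0) + 3 + 3 - 2(6) = -6 ✓
  (2) x² = (0)² = 0, and 0 < 25 ✓
  (3) y = 3, target 3 ✓ (second branch holds)
  (4) 6 = 3 × 2, remainder 0 ✓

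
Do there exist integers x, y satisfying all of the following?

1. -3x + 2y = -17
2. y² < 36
Yes

Take x = 5, y = -1. Substituting into each constraint:
  (1) -3(5) + 2(-1) = -17 ✓
  (2) y² = (-1)² = 1, and 1 < 36 ✓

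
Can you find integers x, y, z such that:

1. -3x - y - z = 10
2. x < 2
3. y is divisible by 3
Yes

Take x = -4, y = 0, z = 2. Substituting into each constraint:
  (1) -3(-4) + 0 + (-2) = 10 ✓
  (2) -4 < 2 ✓
  (3) 0 = 3 × 0, remainder 0 ✓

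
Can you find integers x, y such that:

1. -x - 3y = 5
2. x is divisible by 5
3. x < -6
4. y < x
No

A contradictory subset is {-x - 3y = 5, x < -6, y < x}. No integer assignment can satisfy these jointly:

  - -x - 3y = 5: is a linear equation tying the variables together
  - x < -6: bounds one variable relative to a constant
  - y < x: bounds one variable relative to another variable

Propagating the comparison: y < x and x ≤ -7 give y ≤ -8. Range argument: with x ∈ [−∞, -7], y ∈ [−∞, -8], the left side of the equation is at least 31, but the right side is 5 < 31. No integer solution exists.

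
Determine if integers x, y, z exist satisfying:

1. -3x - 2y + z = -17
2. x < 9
Yes

Take x = 6, y = 0, z = 1. Substituting into each constraint:
  (1) -3(6) - 2(0) + 1 = -17 ✓
  (2) 6 < 9 ✓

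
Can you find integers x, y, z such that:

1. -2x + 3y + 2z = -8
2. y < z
Yes

Take x = 5, y = 0, z = 1. Substituting into each constraint:
  (1) -2(5) + 3(0) + 2(1) = -8 ✓
  (2) 0 < 1 ✓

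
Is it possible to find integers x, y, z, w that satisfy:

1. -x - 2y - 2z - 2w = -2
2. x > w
Yes

Take x = 2, y = -1, z = 0, w = 1. Substituting into each constraint:
  (1) (-2) - 2(-1) - 2(0) - 2(1) = -2 ✓
  (2) 2 > 1 ✓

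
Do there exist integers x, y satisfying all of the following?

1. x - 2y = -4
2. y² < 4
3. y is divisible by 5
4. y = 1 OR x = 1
No

A contradictory subset is {x - 2y = -4, y is divisible by 5, y = 1 OR x = 1}. No integer assignment can satisfy these jointly:

  - x - 2y = -4: is a linear equation tying the variables together
  - y is divisible by 5: restricts y to multiples of 5
  - y = 1 OR x = 1: forces a choice: either y = 1 or x = 1

Split on the disjunction (y = 1 OR x = 1):
  • If y = 1: this contradicts the divisibility constraint — 1 is not a multiple of 5.
  • If x = 1: with x = 1, writing y = 5y', every remaining term of the linear equation is divisible by 10, so the left side is ≡ 0 (mod 10); but the right side -5 ≡ 5 (mod 10). No integers can satisfy it.
Both branches are infeasible, so the system has no integer solution.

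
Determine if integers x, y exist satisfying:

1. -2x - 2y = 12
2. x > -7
Yes

Take x = 0, y = -6. Substituting into each constraint:
  (1) -2(0) - 2(-6) = 12 ✓
  (2) 0 > -7 ✓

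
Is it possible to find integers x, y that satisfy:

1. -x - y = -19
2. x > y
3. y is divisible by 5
Yes

Take x = 19, y = 0. Substituting into each constraint:
  (1) (-19) + 0 = -19 ✓
  (2) 19 > 0 ✓
  (3) 0 = 5 × 0, remainder 0 ✓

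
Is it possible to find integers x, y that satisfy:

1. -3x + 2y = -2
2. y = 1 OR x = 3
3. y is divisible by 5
No

The full constraint system is jointly infeasible over the integers. Each constraint and what it forces:

  - -3x + 2y = -2: is a linear equation tying the variables together
  - y = 1 OR x = 3: forces a choice: either y = 1 or x = 3
  - y is divisible by 5: restricts y to multiples of 5

Split on the disjunction (y = 1 OR x = 3):
  • If y = 1: this contradicts the divisibility constraint — 1 is not a multiple of 5.
  • If x = 3: with x = 3, writing y = 5y', every remaining term of the linear equation is divisible by 10, so the left side is ≡ 0 (mod 10); but the right side 7 ≡ 7 (mod 10). No integers can satisfy it.
Both branches are infeasible, so the system has no integer solution.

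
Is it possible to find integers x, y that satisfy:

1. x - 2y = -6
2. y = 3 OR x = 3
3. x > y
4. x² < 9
No

A contradictory subset is {x - 2y = -6, y = 3 OR x = 3, x > y}. No integer assignment can satisfy these jointly:

  - x - 2y = -6: is a linear equation tying the variables together
  - y = 3 OR x = 3: forces a choice: either y = 3 or x = 3
  - x > y: bounds one variable relative to another variable

Split on the disjunction (y = 3 OR x = 3):
  • If y = 3: the equation forces x = 0, giving (y, x) = (3, 0), which violates x > y.
  • If x = 3: with x = 3, every remaining term of the linear equation is divisible by 2, so the left side is ≡ 0 (mod 2); but the right side -9 ≡ 1 (mod 2). No integers can satisfy it.
Both branches are infeasible, so the system has no integer solution.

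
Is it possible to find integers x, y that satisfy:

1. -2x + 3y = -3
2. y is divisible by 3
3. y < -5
Yes

Take x = -12, y = -9. Substituting into each constraint:
  (1) -2(-12) + 3(-9) = -3 ✓
  (2) -9 = 3 × -3, remainder 0 ✓
  (3) -9 < -5 ✓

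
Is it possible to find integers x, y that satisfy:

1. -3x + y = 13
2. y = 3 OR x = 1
Yes

Take x = 1, y = 16. Substituting into each constraint:
  (1) -3(1) + 16 = 13 ✓
  (2) x = 1, target 1 ✓ (second branch holds)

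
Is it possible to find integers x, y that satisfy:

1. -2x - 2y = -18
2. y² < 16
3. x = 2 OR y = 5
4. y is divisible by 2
No

The full constraint system is jointly infeasible over the integers. Each constraint and what it forces:

  - -2x - 2y = -18: is a linear equation tying the variables together
  - y² < 16: restricts y to |y| ≤ 3
  - x = 2 OR y = 5: forces a choice: either x = 2 or y = 5
  - y is divisible by 2: restricts y to multiples of 2

Split on the disjunction (x = 2 OR y = 5):
  • If x = 2: with x = 2, writing y = 2y', every remaining term of the linear equation is divisible by 4, so the left side is ≡ 0 (mod 4); but the right side -14 ≡ 2 (mod 4). No integers can satisfy it.
  • If y = 5: this contradicts the divisibility constraint — 5 is not a multiple of 2.
Both branches are infeasible, so the system has no integer solution.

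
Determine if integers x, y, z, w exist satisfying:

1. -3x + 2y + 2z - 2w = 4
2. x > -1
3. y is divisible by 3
Yes

Take x = 0, y = 0, z = 0, w = -2. Substituting into each constraint:
  (1) -3(0) + 2(0) + 2(0) - 2(-2) = 4 ✓
  (2) 0 > -1 ✓
  (3) 0 = 3 × 0, remainder 0 ✓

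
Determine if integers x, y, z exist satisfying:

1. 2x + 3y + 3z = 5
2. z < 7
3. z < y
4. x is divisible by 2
Yes

Take x = -2, y = 2, z = 1. Substituting into each constraint:
  (1) 2(-2) + 3(2) + 3(1) = 5 ✓
  (2) 1 < 7 ✓
  (3) 1 < 2 ✓
  (4) -2 = 2 × -1, remainder 0 ✓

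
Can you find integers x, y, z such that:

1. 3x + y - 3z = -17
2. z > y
Yes

Take x = -4, y = 1, z = 2. Substituting into each constraint:
  (1) 3(-4) + 1 - 3(2) = -17 ✓
  (2) 2 > 1 ✓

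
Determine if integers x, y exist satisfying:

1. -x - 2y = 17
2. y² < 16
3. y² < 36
Yes

Take x = -17, y = 0. Substituting into each constraint:
  (1) 17 - 2(0) = 17 ✓
  (2) y² = (0)² = 0, and 0 < 16 ✓
  (3) y² = (0)² = 0, and 0 < 36 ✓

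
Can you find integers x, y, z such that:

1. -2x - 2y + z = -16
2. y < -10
Yes

Take x = 19, y = -11, z = 0. Substituting into each constraint:
  (1) -2(19) - 2(-11) + 0 = -16 ✓
  (2) -11 < -10 ✓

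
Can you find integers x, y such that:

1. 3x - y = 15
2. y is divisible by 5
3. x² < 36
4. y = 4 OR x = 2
No

A contradictory subset is {3x - y = 15, y is divisible by 5, y = 4 OR x = 2}. No integer assignment can satisfy these jointly:

  - 3x - y = 15: is a linear equation tying the variables together
  - y is divisible by 5: restricts y to multiples of 5
  - y = 4 OR x = 2: forces a choice: either y = 4 or x = 2

Split on the disjunction (y = 4 OR x = 2):
  • If y = 4: this contradicts the divisibility constraint — 4 is not a multiple of 5.
  • If x = 2: with x = 2, writing y = 5y', every remaining term of the linear equation is divisible by 5, so the left side is ≡ 0 (mod 5); but the right side 9 ≡ 4 (mod 5). No integers can satisfy it.
Both branches are infeasible, so the system has no integer solution.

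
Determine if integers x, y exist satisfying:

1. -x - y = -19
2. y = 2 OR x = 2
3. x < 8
Yes

Take x = 2, y = 17. Substituting into each constraint:
  (1) (-2) + (-17) = -19 ✓
  (2) x = 2, target 2 ✓ (second branch holds)
  (3) 2 < 8 ✓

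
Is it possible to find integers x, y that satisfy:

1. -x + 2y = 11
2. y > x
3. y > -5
Yes

Take x = -11, y = 0. Substituting into each constraint:
  (1) 11 + 2(0) = 11 ✓
  (2) 0 > -11 ✓
  (3) 0 > -5 ✓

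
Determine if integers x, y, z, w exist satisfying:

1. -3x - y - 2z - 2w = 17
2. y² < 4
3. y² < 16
Yes

Take x = 0, y = 1, z = 0, w = -9. Substituting into each constraint:
  (1) -3(0) + (-1) - 2(0) - 2(-9) = 17 ✓
  (2) y² = (1)² = 1, and 1 < 4 ✓
  (3) y² = (1)² = 1, and 1 < 16 ✓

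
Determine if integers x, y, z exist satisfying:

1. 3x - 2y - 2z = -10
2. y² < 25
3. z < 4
Yes

Take x = -2, y = 0, z = 2. Substituting into each constraint:
  (1) 3(-2) - 2(0) - 2(2) = -10 ✓
  (2) y² = (0)² = 0, and 0 < 25 ✓
  (3) 2 < 4 ✓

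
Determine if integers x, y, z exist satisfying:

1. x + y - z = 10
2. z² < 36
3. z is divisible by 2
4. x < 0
Yes

Take x = -1, y = 11, z = 0. Substituting into each constraint:
  (1) (-1) + 11 + 0 = 10 ✓
  (2) z² = (0)² = 0, and 0 < 36 ✓
  (3) 0 = 2 × 0, remainder 0 ✓
  (4) -1 < 0 ✓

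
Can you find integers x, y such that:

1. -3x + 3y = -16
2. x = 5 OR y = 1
No

Even the single constraint (-3x + 3y = -16) is infeasible over the integers.

  - -3x + 3y = -16: every term on the left is divisible by 3, so the LHS ≡ 0 (mod 3), but the RHS -16 is not — no integer solution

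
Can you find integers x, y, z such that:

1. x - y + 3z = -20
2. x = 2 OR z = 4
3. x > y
Yes

Take x = 2, y = 1, z = -7. Substituting into each constraint:
  (1) 2 + (-1) + 3(-7) = -20 ✓
  (2) x = 2, target 2 ✓ (first branch holds)
  (3) 2 > 1 ✓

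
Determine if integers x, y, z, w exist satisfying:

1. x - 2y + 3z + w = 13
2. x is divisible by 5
Yes

Take x = 0, y = 0, z = 4, w = 1. Substituting into each constraint:
  (1) 0 - 2(0) + 3(4) + 1 = 13 ✓
  (2) 0 = 5 × 0, remainder 0 ✓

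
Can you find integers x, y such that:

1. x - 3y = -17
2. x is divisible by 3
No

The full constraint system is jointly infeasible over the integers. Each constraint and what it forces:

  - x - 3y = -17: is a linear equation tying the variables together
  - x is divisible by 3: restricts x to multiples of 3

Modular obstruction: writing x = 3x', every remaining term of the linear equation is divisible by 3, so the left side is ≡ 0 (mod 3); but the right side -17 ≡ 1 (mod 3). No integers can satisfy it.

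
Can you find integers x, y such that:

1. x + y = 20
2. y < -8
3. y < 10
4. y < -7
Yes

Take x = 29, y = -9. Substituting into each constraint:
  (1) 29 + (-9) = 20 ✓
  (2) -9 < -8 ✓
  (3) -9 < 10 ✓
  (4) -9 < -7 ✓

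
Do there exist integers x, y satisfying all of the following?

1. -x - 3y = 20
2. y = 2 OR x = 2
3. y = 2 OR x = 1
Yes

Take x = -26, y = 2. Substituting into each constraint:
  (1) 26 - 3(2) = 20 ✓
  (2) y = 2, target 2 ✓ (first branch holds)
  (3) y = 2, target 2 ✓ (first branch holds)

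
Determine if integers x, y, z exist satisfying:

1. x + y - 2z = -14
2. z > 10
Yes

Take x = 0, y = 8, z = 11. Substituting into each constraint:
  (1) 0 + 8 - 2(11) = -14 ✓
  (2) 11 > 10 ✓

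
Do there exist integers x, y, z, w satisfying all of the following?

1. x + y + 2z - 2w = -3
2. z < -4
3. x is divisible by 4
Yes

Take x = 0, y = 1, z = -5, w = -3. Substituting into each constraint:
  (1) 0 + 1 + 2(-5) - 2(-3) = -3 ✓
  (2) -5 < -4 ✓
  (3) 0 = 4 × 0, remainder 0 ✓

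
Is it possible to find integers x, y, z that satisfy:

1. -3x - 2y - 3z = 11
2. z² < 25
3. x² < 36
Yes

Take x = 1, y = -7, z = 0. Substituting into each constraint:
  (1) -3(1) - 2(-7) - 3(0) = 11 ✓
  (2) z² = (0)² = 0, and 0 < 25 ✓
  (3) x² = (1)² = 1, and 1 < 36 ✓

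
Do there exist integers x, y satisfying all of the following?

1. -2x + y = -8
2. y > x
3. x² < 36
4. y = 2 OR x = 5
No

A contradictory subset is {-2x + y = -8, y > x, y = 2 OR x = 5}. No integer assignment can satisfy these jointly:

  - -2x + y = -8: is a linear equation tying the variables together
  - y > x: bounds one variable relative to another variable
  - y = 2 OR x = 5: forces a choice: either y = 2 or x = 5

Split on the disjunction (y = 2 OR x = 5):
  • If y = 2: the equation forces x = 5, giving (y, x) = (2, 5), which violates y > x.
  • If x = 5: the equation forces y = 2, giving (x, y) = (5, 2), which violates y > x.
Both branches are infeasible, so the system has no integer solution.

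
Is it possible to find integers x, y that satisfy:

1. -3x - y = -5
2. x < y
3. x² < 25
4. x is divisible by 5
Yes

Take x = 0, y = 5. Substituting into each constraint:
  (1) -3(0) + (-5) = -5 ✓
  (2) 0 < 5 ✓
  (3) x² = (0)² = 0, and 0 < 25 ✓
  (4) 0 = 5 × 0, remainder 0 ✓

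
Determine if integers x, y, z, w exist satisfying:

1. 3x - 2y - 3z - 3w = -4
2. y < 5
Yes

Take x = 0, y = 2, z = 0, w = 0. Substituting into each constraint:
  (1) 3(0) - 2(2) - 3(0) - 3(0) = -4 ✓
  (2) 2 < 5 ✓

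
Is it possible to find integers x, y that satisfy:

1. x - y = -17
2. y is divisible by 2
Yes

Take x = -17, y = 0. Substituting into each constraint:
  (1) (-17) + 0 = -17 ✓
  (2) 0 = 2 × 0, remainder 0 ✓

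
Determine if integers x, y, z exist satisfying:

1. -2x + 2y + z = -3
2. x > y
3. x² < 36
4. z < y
Yes

Take x = 1, y = 0, z = -1. Substituting into each constraint:
  (1) -2(1) + 2(0) + (-1) = -3 ✓
  (2) 1 > 0 ✓
  (3) x² = (1)² = 1, and 1 < 36 ✓
  (4) -1 < 0 ✓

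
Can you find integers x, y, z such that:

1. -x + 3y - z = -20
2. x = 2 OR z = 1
Yes

Take x = 19, y = 0, z = 1. Substituting into each constraint:
  (1) (-19) + 3(0) + (-1) = -20 ✓
  (2) z = 1, target 1 ✓ (second branch holds)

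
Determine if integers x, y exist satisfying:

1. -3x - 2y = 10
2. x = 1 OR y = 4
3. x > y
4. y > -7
No

The full constraint system is jointly infeasible over the integers. Each constraint and what it forces:

  - -3x - 2y = 10: is a linear equation tying the variables together
  - x = 1 OR y = 4: forces a choice: either x = 1 or y = 4
  - x > y: bounds one variable relative to another variable
  - y > -7: bounds one variable relative to a constant

Split on the disjunction (x = 1 OR y = 4):
  • If x = 1: with x = 1, every remaining term of the linear equation is divisible by 2, so the left side is ≡ 0 (mod 2); but the right side 13 ≡ 1 (mod 2). No integers can satisfy it.
  • If y = 4: the equation forces x = -6, giving (y, x) = (4, -6), which violates x > y.
Both branches are infeasible, so the system has no integer solution.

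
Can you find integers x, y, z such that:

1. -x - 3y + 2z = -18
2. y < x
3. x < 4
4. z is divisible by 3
Yes

Take x = 0, y = -2, z = -12. Substituting into each constraint:
  (1) 0 - 3(-2) + 2(-12) = -18 ✓
  (2) -2 < 0 ✓
  (3) 0 < 4 ✓
  (4) -12 = 3 × -4, remainder 0 ✓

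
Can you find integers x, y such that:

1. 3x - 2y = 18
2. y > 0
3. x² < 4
No

The full constraint system is jointly infeasible over the integers. Each constraint and what it forces:

  - 3x - 2y = 18: is a linear equation tying the variables together
  - y > 0: bounds one variable relative to a constant
  - x² < 4: restricts x to |x| ≤ 1

Range argument: with x ∈ [-1, 1], y ∈ [1, ∞], the left side of the equation is at most 1, but the right side is 18 > 1. No integer solution exists.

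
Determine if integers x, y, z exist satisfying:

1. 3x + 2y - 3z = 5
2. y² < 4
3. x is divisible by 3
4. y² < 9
Yes

Take x = 0, y = 1, z = -1. Substituting into each constraint:
  (1) 3(0) + 2(1) - 3(-1) = 5 ✓
  (2) y² = (1)² = 1, and 1 < 4 ✓
  (3) 0 = 3 × 0, remainder 0 ✓
  (4) y² = (1)² = 1, and 1 < 9 ✓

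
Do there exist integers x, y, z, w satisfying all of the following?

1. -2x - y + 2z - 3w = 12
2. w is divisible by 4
Yes

Take x = 0, y = -12, z = 0, w = 0. Substituting into each constraint:
  (1) -2(0) + 12 + 2(0) - 3(0) = 12 ✓
  (2) 0 = 4 × 0, remainder 0 ✓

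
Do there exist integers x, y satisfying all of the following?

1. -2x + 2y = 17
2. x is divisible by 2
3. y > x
No

Even the single constraint (-2x + 2y = 17) is infeasible over the integers.

  - -2x + 2y = 17: every term on the left is divisible by 2, so the LHS ≡ 0 (mod 2), but the RHS 17 is not — no integer solution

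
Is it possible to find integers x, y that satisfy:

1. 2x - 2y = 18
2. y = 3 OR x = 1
Yes

Take x = 12, y = 3. Substituting into each constraint:
  (1) 2(12) - 2(3) = 18 ✓
  (2) y = 3, target 3 ✓ (first branch holds)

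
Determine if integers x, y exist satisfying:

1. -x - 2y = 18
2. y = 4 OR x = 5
Yes

Take x = -26, y = 4. Substituting into each constraint:
  (1) 26 - 2(4) = 18 ✓
  (2) y = 4, target 4 ✓ (first branch holds)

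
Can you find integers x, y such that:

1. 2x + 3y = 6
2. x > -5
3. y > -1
Yes

Take x = 3, y = 0. Substituting into each constraint:
  (1) 2(3) + 3(0) = 6 ✓
  (2) 3 > -5 ✓
  (3) 0 > -1 ✓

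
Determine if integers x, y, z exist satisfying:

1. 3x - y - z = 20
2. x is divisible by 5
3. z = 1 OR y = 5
Yes

Take x = 0, y = 5, z = -25. Substituting into each constraint:
  (1) 3(0) + (-5) + 25 = 20 ✓
  (2) 0 = 5 × 0, remainder 0 ✓
  (3) y = 5, target 5 ✓ (second branch holds)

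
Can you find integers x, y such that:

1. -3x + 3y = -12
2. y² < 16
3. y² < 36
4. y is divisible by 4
Yes

Take x = 4, y = 0. Substituting into each constraint:
  (1) -3(4) + 3(0) = -12 ✓
  (2) y² = (0)² = 0, and 0 < 16 ✓
  (3) y² = (0)² = 0, and 0 < 36 ✓
  (4) 0 = 4 × 0, remainder 0 ✓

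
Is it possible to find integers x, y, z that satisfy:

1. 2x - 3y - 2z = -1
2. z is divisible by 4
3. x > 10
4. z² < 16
Yes

Take x = 13, y = 9, z = 0. Substituting into each constraint:
  (1) 2(13) - 3(9) - 2(0) = -1 ✓
  (2) 0 = 4 × 0, remainder 0 ✓
  (3) 13 > 10 ✓
  (4) z² = (0)² = 0, and 0 < 16 ✓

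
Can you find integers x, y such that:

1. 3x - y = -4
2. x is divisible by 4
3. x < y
Yes

Take x = 0, y = 4. Substituting into each constraint:
  (1) 3(0) + (-4) = -4 ✓
  (2) 0 = 4 × 0, remainder 0 ✓
  (3) 0 < 4 ✓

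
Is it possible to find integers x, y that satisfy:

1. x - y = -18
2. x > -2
Yes

Take x = -1, y = 17. Substituting into each constraint:
  (1) (-1) + (-17) = -18 ✓
  (2) -1 > -2 ✓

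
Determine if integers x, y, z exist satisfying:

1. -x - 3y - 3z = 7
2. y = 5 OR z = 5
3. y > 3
Yes

Take x = -34, y = 4, z = 5. Substituting into each constraint:
  (1) 34 - 3(4) - 3(5) = 7 ✓
  (2) z = 5, target 5 ✓ (second branch holds)
  (3) 4 > 3 ✓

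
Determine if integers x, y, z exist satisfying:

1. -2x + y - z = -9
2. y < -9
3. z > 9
Yes

Take x = -6, y = -11, z = 10. Substituting into each constraint:
  (1) -2(-6) + (-11) + (-10) = -9 ✓
  (2) -11 < -9 ✓
  (3) 10 > 9 ✓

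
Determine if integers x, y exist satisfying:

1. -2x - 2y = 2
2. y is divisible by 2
Yes

Take x = -1, y = 0. Substituting into each constraint:
  (1) -2(-1) - 2(0) = 2 ✓
  (2) 0 = 2 × 0, remainder 0 ✓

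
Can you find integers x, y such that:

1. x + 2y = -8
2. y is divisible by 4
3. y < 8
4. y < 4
Yes

Take x = -8, y = 0. Substituting into each constraint:
  (1) (-8) + 2(0) = -8 ✓
  (2) 0 = 4 × 0, remainder 0 ✓
  (3) 0 < 8 ✓
  (4) 0 < 4 ✓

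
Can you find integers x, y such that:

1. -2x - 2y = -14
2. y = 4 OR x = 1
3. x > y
No

The full constraint system is jointly infeasible over the integers. Each constraint and what it forces:

  - -2x - 2y = -14: is a linear equation tying the variables together
  - y = 4 OR x = 1: forces a choice: either y = 4 or x = 1
  - x > y: bounds one variable relative to another variable

Split on the disjunction (y = 4 OR x = 1):
  • If y = 4: the equation forces x = 3, giving (y, x) = (4, 3), which violates x > y.
  • If x = 1: the equation forces y = 6, giving (x, y) = (1, 6), which violates x > y.
Both branches are infeasible, so the system has no integer solution.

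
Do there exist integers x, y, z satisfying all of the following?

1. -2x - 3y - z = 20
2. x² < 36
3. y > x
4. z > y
Yes

Take x = -5, y = -4, z = 2. Substituting into each constraint:
  (1) -2(-5) - 3(-4) + (-2) = 20 ✓
  (2) x² = (-5)² = 25, and 25 < 36 ✓
  (3) -4 > -5 ✓
  (4) 2 > -4 ✓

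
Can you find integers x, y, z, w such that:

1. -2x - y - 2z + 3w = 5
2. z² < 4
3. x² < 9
Yes

Take x = 2, y = 0, z = 0, w = 3. Substituting into each constraint:
  (1) -2(2) + 0 - 2(0) + 3(3) = 5 ✓
  (2) z² = (0)² = 0, and 0 < 4 ✓
  (3) x² = (2)² = 4, and 4 < 9 ✓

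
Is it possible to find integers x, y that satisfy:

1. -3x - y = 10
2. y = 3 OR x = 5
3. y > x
No

The full constraint system is jointly infeasible over the integers. Each constraint and what it forces:

  - -3x - y = 10: is a linear equation tying the variables together
  - y = 3 OR x = 5: forces a choice: either y = 3 or x = 5
  - y > x: bounds one variable relative to another variable

Split on the disjunction (y = 3 OR x = 5):
  • If y = 3: with y = 3, every remaining term of the linear equation is divisible by 3, so the left side is ≡ 0 (mod 3); but the right side 13 ≡ 1 (mod 3). No integers can satisfy it.
  • If x = 5: the equation forces y = -25, giving (x, y) = (5, -25), which violates y > x.
Both branches are infeasible, so the system has no integer solution.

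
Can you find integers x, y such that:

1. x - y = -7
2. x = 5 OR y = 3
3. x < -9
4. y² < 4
No

A contradictory subset is {x - y = -7, x = 5 OR y = 3, x < -9}. No integer assignment can satisfy these jointly:

  - x - y = -7: is a linear equation tying the variables together
  - x = 5 OR y = 3: forces a choice: either x = 5 or y = 3
  - x < -9: bounds one variable relative to a constant

Split on the disjunction (x = 5 OR y = 3):
  • If x = 5: this contradicts the bound x ≤ -10.
  • If y = 3: the equation forces x = -4, which contradicts the bound x ≤ -10.
Both branches are infeasible, so the system has no integer solution.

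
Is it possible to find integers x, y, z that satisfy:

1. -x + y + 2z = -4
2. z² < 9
Yes

Take x = 0, y = -4, z = 0. Substituting into each constraint:
  (1) 0 + (-4) + 2(0) = -4 ✓
  (2) z² = (0)² = 0, and 0 < 9 ✓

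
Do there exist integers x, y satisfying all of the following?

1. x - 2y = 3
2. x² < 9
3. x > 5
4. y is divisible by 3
No

A contradictory subset is {x² < 9, x > 5}. No integer assignment can satisfy these jointly:

  - x² < 9: restricts x to |x| ≤ 2
  - x > 5: bounds one variable relative to a constant

Direct contradiction: the bounds on x require x ≥ 6 and x ≤ 2 simultaneously, which is empty.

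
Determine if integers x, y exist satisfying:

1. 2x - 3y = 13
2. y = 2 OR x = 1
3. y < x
No

A contradictory subset is {2x - 3y = 13, y = 2 OR x = 1}. No integer assignment can satisfy these jointly:

  - 2x - 3y = 13: is a linear equation tying the variables together
  - y = 2 OR x = 1: forces a choice: either y = 2 or x = 1

Split on the disjunction (y = 2 OR x = 1):
  • If y = 2: with y = 2, every remaining term of the linear equation is divisible by 2, so the left side is ≡ 0 (mod 2); but the right side 19 ≡ 1 (mod 2). No integers can satisfy it.
  • If x = 1: with x = 1, every remaining term of the linear equation is divisible by 3, so the left side is ≡ 0 (mod 3); but the right side 11 ≡ 2 (mod 3). No integers can satisfy it.
Both branches are infeasible, so the system has no integer solution.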